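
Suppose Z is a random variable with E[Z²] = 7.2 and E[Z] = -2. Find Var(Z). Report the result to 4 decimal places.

3.2000

Var(Z) = 7.2 − (-2)² = 3.2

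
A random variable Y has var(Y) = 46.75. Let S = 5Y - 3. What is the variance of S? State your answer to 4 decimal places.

var(5Y - 3) = (5)²·var(Y) = 25·46.75 = 1168.75

1168.7500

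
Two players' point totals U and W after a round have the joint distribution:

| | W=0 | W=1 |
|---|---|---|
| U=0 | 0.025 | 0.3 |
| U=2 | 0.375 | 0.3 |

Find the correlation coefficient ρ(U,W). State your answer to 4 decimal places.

E[U] = 1.35,  E[W] = 0.6
E[UW] = 0.6
Cov(U,W) = E[UW] − E[U]E[W] = 0.6 − (1.35)(0.6) = -0.21
Var(U) = 0.8775,  Var(W) = 0.24
ρ = -0.21 / √(0.8775·0.24) ≈ -0.4576

-0.4576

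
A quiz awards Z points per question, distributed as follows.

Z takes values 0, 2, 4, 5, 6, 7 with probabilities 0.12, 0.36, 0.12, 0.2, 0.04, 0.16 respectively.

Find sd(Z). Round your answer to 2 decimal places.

2.23

E[Z] = (0)(0.12) + (2)(0.36) + (4)(0.12) + (5)(0.2) + (6)(0.04) + (7)(0.16) = 3.56
E[Z²] = (0)²(0.12) + (2)²(0.36) + (4)²(0.12) + (5)²(0.2) + (6)²(0.04) + (7)²(0.16) = 17.64
Var(Z) = E[Z²] − (E[Z])² = 17.64 − (3.56)² = 4.9664
sd(Z) = √4.9664 ≈ 2.23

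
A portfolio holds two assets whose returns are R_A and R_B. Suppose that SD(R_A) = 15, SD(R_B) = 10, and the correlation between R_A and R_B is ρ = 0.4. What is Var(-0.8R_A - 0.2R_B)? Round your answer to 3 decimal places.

167.200

Var(R_A) = (15)² = 225;  Var(R_B) = (10)² = 100
Cov(R_A,R_B) = ρ·SD(R_A)·SD(R_B) = 0.4·15·10 = 60
Var(-0.8R_A - 0.2R_B) = (-0.8)²·Var(R_A) + (-0.2)²·Var(R_B) + 2·(-0.8)·(-0.2)·Cov(R_A,R_B)
= 0.64·225 + 0.04·100 + 0.32·60 = 167.2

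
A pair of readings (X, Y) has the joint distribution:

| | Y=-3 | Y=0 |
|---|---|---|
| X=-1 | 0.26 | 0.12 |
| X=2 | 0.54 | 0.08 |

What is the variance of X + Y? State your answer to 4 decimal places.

2.7684

E[X] = 0.86,  E[Y] = -2.4,  E[XY] = -2.46
var(X) = 2.86 − (0.86)² = 2.1204;  var(Y) = 7.2 − (-2.4)² = 1.44
Cov(X,Y) = -2.46 − (0.86)(-2.4) = -0.396
var(X + Y) = (1)²·2.1204 + (1)²·1.44 + 2·(1)·(1)·-0.396 = 2.7684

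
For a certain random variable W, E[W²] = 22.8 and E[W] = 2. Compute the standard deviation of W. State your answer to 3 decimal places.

4.336

Var(W) = 22.8 − (2)² = 18.8
SD(W) = √18.8 ≈ 4.336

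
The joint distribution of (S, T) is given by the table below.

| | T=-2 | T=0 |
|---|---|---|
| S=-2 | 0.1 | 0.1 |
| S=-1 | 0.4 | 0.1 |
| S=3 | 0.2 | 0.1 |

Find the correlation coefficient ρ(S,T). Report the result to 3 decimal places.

E[S] = 0,  E[T] = -1.4
E[ST] = 0
cov(S,T) = E[ST] − E[S]E[T] = 0 − (0)(-1.4) = 0
Var(S) = 4,  Var(T) = 0.84
ρ = 0 / √(4·0.84) ≈ 0.000

0.000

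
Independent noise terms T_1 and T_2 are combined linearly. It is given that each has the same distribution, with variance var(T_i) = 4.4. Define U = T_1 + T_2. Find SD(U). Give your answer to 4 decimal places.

2.9665

By independence, var(U) = (1)²var(T_1) + (1)²var(T_2)
= (1)²·4.4 + (1)²·4.4 = 8.8
SD(U) = √8.8 ≈ 2.9665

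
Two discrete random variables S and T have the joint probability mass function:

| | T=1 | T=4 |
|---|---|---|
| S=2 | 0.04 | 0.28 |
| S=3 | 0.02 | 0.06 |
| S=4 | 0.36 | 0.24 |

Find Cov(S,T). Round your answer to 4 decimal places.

-0.6072

E[S] = 3.28,  E[T] = 2.74
E[ST] = 8.38
Cov(S,T) = E[ST] − E[S]E[T] = 8.38 − (3.28)(2.74) = -0.6072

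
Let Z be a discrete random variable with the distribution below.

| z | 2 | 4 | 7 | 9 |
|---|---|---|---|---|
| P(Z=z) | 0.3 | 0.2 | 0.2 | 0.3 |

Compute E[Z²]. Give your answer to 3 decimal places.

38.500

E[Z²] = (2)²(0.3) + (4)²(0.2) + (7)²(0.2) + (9)²(0.3) = 38.5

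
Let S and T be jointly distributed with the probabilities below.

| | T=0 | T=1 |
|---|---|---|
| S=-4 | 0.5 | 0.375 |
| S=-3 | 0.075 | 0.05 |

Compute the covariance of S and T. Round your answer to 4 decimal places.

-0.0031

E[S] = -3.875,  E[T] = 0.425
E[ST] = -1.65
Cov(S,T) = E[ST] − E[S]E[T] = -1.65 − (-3.875)(0.425) = -0.003125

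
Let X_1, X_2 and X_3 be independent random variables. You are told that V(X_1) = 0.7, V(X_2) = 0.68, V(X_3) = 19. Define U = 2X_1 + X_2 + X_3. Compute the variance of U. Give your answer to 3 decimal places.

By independence, V(U) = (2)²V(X_1) + (1)²V(X_2) + (1)²V(X_3)
= (2)²·0.7 + (1)²·0.68 + (1)²·19 = 22.48

22.480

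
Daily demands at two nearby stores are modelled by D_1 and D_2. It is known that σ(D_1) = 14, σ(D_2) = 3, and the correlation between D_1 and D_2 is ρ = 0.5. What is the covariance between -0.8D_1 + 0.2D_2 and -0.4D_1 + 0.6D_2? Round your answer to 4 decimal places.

52.0400

Var(D_1) = (14)² = 196;  Var(D_2) = (3)² = 9
Cov(D_1,D_2) = ρ·σ(D_1)·σ(D_2) = 0.5·14·3 = 21
Cov(-0.8D_1 + 0.2D_2, -0.4D_1 + 0.6D_2) = (-0.8)(-0.4)Var(D_1) + (0.2)(0.6)Var(D_2) + [(-0.8)(0.6) + (0.2)(-0.4)]Cov(D_1,D_2)
= 0.32·196 + 0.12·9 + -0.56·21 = 52.04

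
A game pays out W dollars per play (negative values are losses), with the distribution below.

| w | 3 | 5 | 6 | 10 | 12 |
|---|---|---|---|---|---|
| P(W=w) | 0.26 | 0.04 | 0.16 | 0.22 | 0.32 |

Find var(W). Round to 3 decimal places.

E[W] = (3)(0.26) + (5)(0.04) + (6)(0.16) + (10)(0.22) + (12)(0.32) = 7.98
E[W²] = (3)²(0.26) + (5)²(0.04) + (6)²(0.16) + (10)²(0.22) + (12)²(0.32) = 77.18
var(W) = E[W²] − (E[W])² = 77.18 − (7.98)² = 13.4996

13.500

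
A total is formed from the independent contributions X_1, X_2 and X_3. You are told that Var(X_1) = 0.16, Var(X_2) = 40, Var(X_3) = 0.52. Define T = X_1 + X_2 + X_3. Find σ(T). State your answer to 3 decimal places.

By independence, Var(T) = (1)²Var(X_1) + (1)²Var(X_2) + (1)²Var(X_3)
= (1)²·0.16 + (1)²·40 + (1)²·0.52 = 40.68
σ(T) = √40.68 ≈ 6.378

6.378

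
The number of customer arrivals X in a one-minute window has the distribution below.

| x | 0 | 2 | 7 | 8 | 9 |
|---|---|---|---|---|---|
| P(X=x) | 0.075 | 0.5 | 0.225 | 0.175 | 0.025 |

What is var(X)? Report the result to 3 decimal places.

8.610

E[X] = (0)(0.075) + (2)(0.5) + (7)(0.225) + (8)(0.175) + (9)(0.025) = 4.2
E[X²] = (0)²(0.075) + (2)²(0.5) + (7)²(0.225) + (8)²(0.175) + (9)²(0.025) = 26.25
var(X) = E[X²] − (E[X])² = 26.25 − (4.2)² = 8.61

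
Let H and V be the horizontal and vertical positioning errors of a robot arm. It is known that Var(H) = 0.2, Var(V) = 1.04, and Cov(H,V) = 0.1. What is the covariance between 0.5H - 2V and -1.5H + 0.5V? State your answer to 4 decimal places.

Cov(0.5H - 2V, -1.5H + 0.5V) = (0.5)(-1.5)Var(H) + (-2)(0.5)Var(V) + [(0.5)(0.5) + (-2)(-1.5)]Cov(H,V)
= -0.75·0.2 + -1·1.04 + 3.25·0.1 = -0.865

-0.8650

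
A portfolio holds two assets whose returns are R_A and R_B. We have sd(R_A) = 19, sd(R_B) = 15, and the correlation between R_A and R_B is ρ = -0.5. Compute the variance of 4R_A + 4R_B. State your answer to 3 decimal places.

V(R_A) = (19)² = 361;  V(R_B) = (15)² = 225
Cov(R_A,R_B) = ρ·sd(R_A)·sd(R_B) = -0.5·19·15 = -142.5
V(4R_A + 4R_B) = (4)²·V(R_A) + (4)²·V(R_B) + 2·(4)·(4)·Cov(R_A,R_B)
= 16·361 + 16·225 + 32·-142.5 = 4816

4816.000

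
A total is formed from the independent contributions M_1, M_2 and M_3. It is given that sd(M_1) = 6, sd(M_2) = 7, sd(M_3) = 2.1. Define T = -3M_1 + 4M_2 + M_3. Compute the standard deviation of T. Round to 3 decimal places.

var(M_1) = 36, var(M_2) = 49, var(M_3) = 4.41
By independence, var(T) = (-3)²var(M_1) + (4)²var(M_2) + (1)²var(M_3)
= (-3)²·36 + (4)²·49 + (1)²·4.41 = 1112.41
sd(T) = √1112.41 ≈ 33.353

33.353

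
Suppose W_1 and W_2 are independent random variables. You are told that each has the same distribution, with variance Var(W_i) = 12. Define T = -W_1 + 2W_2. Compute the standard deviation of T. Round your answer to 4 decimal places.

7.7460

By independence, Var(T) = (-1)²Var(W_1) + (2)²Var(W_2)
= (-1)²·12 + (2)²·12 = 60
σ(T) = √60 ≈ 7.7460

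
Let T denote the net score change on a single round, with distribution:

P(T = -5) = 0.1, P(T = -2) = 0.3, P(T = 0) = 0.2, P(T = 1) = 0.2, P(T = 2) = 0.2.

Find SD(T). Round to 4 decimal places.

2.1095

E[T] = (-5)(0.1) + (-2)(0.3) + (0)(0.2) + (1)(0.2) + (2)(0.2) = -0.5
E[T²] = (-5)²(0.1) + (-2)²(0.3) + (0)²(0.2) + (1)²(0.2) + (2)²(0.2) = 4.7
V(T) = E[T²] − (E[T])² = 4.7 − (-0.5)² = 4.45
SD(T) = √4.45 ≈ 2.1095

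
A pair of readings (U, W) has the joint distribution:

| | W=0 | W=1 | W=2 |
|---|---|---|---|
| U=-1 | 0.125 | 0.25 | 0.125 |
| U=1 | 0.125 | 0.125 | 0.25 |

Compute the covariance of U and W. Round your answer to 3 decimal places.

E[U] = 0,  E[W] = 1.125
E[UW] = 0.125
cov(U,W) = E[UW] − E[U]E[W] = 0.125 − (0)(1.125) = 0.125

0.125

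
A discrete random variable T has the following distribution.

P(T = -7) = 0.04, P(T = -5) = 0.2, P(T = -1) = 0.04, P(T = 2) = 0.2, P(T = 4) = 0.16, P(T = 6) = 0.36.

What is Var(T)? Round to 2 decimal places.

E[T] = (-7)(0.04) + (-5)(0.2) + (-1)(0.04) + (2)(0.2) + (4)(0.16) + (6)(0.36) = 1.88
E[T²] = (-7)²(0.04) + (-5)²(0.2) + (-1)²(0.04) + (2)²(0.2) + (4)²(0.16) + (6)²(0.36) = 23.32
Var(T) = E[T²] − (E[T])² = 23.32 − (1.88)² = 19.7856

19.79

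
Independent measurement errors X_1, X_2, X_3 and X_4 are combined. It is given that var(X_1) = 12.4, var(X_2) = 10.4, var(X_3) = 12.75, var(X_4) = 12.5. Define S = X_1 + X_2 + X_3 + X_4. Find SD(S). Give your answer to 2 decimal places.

By independence, var(S) = (1)²var(X_1) + (1)²var(X_2) + (1)²var(X_3) + (1)²var(X_4)
= (1)²·12.4 + (1)²·10.4 + (1)²·12.75 + (1)²·12.5 = 48.05
SD(S) = √48.05 ≈ 6.93

6.93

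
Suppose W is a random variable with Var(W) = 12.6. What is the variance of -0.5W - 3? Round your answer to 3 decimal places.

3.150

Var(-0.5W - 3) = (-0.5)²·Var(W) = 0.25·12.6 = 3.15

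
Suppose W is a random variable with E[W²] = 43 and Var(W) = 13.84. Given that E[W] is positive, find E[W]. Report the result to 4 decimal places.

(E[W])² = E[W²] − Var(W) = 43 − 13.84 = 29.16
E[W] = √29.16 = 5.4

5.4000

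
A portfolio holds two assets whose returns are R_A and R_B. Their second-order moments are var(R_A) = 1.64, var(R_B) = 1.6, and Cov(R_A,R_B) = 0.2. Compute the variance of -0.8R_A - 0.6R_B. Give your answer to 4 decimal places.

1.8176

var(-0.8R_A - 0.6R_B) = (-0.8)²·var(R_A) + (-0.6)²·var(R_B) + 2·(-0.8)·(-0.6)·Cov(R_A,R_B)
= 0.64·1.64 + 0.36·1.6 + 0.96·0.2 = 1.8176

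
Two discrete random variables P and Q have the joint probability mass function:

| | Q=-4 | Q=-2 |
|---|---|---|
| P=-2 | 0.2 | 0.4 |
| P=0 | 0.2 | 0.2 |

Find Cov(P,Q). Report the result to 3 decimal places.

E[P] = -1.2,  E[Q] = -2.8
E[PQ] = 3.2
Cov(P,Q) = E[PQ] − E[P]E[Q] = 3.2 − (-1.2)(-2.8) = -0.16

-0.160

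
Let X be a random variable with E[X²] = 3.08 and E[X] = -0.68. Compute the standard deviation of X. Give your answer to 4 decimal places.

Var(X) = 3.08 − (-0.68)² = 2.6176
σ(X) = √2.6176 ≈ 1.6179

1.6179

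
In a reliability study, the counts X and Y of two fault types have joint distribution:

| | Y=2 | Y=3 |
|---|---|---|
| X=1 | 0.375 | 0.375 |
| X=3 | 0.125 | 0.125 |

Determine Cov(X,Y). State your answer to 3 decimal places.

0.000

E[X] = 1.5,  E[Y] = 2.5
E[XY] = 3.75
Cov(X,Y) = E[XY] − E[X]E[Y] = 3.75 − (1.5)(2.5) = 0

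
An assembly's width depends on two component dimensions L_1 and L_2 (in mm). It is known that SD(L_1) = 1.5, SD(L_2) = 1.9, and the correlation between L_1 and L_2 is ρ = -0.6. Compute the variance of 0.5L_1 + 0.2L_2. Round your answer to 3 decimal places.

0.365

var(L_1) = (1.5)² = 2.25;  var(L_2) = (1.9)² = 3.61
Cov(L_1,L_2) = ρ·SD(L_1)·SD(L_2) = -0.6·1.5·1.9 = -1.71
var(0.5L_1 + 0.2L_2) = (0.5)²·var(L_1) + (0.2)²·var(L_2) + 2·(0.5)·(0.2)·Cov(L_1,L_2)
= 0.25·2.25 + 0.04·3.61 + 0.2·-1.71 = 0.3649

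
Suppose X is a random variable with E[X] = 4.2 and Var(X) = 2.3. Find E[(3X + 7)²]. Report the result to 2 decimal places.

E[3X + 7] = 3·4.2 + 7 = 19.6
Var(3X + 7) = (3)²·2.3 = 20.7
E[(3X + 7)²] = Var((3X + 7)) + (E[(3X + 7)])² = 20.7 + (19.6)² = 404.86

404.86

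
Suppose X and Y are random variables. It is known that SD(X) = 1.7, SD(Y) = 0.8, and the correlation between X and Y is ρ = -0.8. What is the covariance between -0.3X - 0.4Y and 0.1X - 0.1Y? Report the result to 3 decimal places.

Var(X) = (1.7)² = 2.89;  Var(Y) = (0.8)² = 0.64
Cov(X,Y) = ρ·SD(X)·SD(Y) = -0.8·1.7·0.8 = -1.088
Cov(-0.3X - 0.4Y, 0.1X - 0.1Y) = (-0.3)(0.1)Var(X) + (-0.4)(-0.1)Var(Y) + [(-0.3)(-0.1) + (-0.4)(0.1)]Cov(X,Y)
= -0.03·2.89 + 0.04·0.64 + -0.01·-1.088 = -0.05022

-0.050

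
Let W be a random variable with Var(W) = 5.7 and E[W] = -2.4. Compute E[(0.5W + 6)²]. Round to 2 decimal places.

E[0.5W + 6] = 0.5·-2.4 + 6 = 4.8
Var(0.5W + 6) = (0.5)²·5.7 = 1.425
E[(0.5W + 6)²] = Var((0.5W + 6)) + (E[(0.5W + 6)])² = 1.425 + (4.8)² = 24.465

24.47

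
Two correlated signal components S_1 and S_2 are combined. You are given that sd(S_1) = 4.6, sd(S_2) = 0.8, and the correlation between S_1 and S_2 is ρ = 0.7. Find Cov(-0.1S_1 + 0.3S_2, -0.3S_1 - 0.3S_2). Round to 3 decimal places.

V(S_1) = (4.6)² = 21.16;  V(S_2) = (0.8)² = 0.64
Cov(S_1,S_2) = ρ·sd(S_1)·sd(S_2) = 0.7·4.6·0.8 = 2.576
Cov(-0.1S_1 + 0.3S_2, -0.3S_1 - 0.3S_2) = (-0.1)(-0.3)V(S_1) + (0.3)(-0.3)V(S_2) + [(-0.1)(-0.3) + (0.3)(-0.3)]Cov(S_1,S_2)
= 0.03·21.16 + -0.09·0.64 + -0.06·2.576 = 0.42264

0.423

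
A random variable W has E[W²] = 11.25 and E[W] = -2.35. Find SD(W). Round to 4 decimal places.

V(W) = 11.25 − (-2.35)² = 5.7275
SD(W) = √5.7275 ≈ 2.3932

2.3932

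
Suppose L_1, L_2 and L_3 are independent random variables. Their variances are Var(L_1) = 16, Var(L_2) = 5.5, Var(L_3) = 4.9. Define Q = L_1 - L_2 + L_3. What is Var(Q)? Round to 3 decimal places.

26.400

By independence, Var(Q) = (1)²Var(L_1) + (-1)²Var(L_2) + (1)²Var(L_3)
= (1)²·16 + (-1)²·5.5 + (1)²·4.9 = 26.4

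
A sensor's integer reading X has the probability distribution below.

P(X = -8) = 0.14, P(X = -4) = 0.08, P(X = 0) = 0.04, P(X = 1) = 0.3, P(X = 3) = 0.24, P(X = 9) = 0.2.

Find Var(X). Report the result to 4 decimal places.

26.9956

E[X] = (-8)(0.14) + (-4)(0.08) + (0)(0.04) + (1)(0.3) + (3)(0.24) + (9)(0.2) = 1.38
E[X²] = (-8)²(0.14) + (-4)²(0.08) + (0)²(0.04) + (1)²(0.3) + (3)²(0.24) + (9)²(0.2) = 28.9
Var(X) = E[X²] − (E[X])² = 28.9 − (1.38)² = 26.9956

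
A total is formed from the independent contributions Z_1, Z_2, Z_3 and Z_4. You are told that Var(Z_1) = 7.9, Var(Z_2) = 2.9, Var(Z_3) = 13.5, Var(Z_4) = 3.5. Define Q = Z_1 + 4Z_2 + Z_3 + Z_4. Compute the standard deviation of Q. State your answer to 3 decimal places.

By independence, Var(Q) = (1)²Var(Z_1) + (4)²Var(Z_2) + (1)²Var(Z_3) + (1)²Var(Z_4)
= (1)²·7.9 + (4)²·2.9 + (1)²·13.5 + (1)²·3.5 = 71.3
σ(Q) = √71.3 ≈ 8.444

8.444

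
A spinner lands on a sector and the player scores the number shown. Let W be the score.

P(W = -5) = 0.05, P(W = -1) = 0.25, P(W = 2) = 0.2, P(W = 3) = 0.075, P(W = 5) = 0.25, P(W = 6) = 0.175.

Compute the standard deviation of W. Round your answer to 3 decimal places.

3.106

E[W] = (-5)(0.05) + (-1)(0.25) + (2)(0.2) + (3)(0.075) + (5)(0.25) + (6)(0.175) = 2.425
E[W²] = (-5)²(0.05) + (-1)²(0.25) + (2)²(0.2) + (3)²(0.075) + (5)²(0.25) + (6)²(0.175) = 15.525
Var(W) = E[W²] − (E[W])² = 15.525 − (2.425)² = 9.644375
σ(W) = √9.644375 ≈ 3.106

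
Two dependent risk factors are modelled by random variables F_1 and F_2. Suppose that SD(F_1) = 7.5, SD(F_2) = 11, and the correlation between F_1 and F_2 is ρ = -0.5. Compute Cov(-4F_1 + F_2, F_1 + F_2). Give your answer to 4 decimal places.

var(F_1) = (7.5)² = 56.25;  var(F_2) = (11)² = 121
Cov(F_1,F_2) = ρ·SD(F_1)·SD(F_2) = -0.5·7.5·11 = -41.25
Cov(-4F_1 + F_2, F_1 + F_2) = (-4)(1)var(F_1) + (1)(1)var(F_2) + [(-4)(1) + (1)(1)]Cov(F_1,F_2)
= -4·56.25 + 1·121 + -3·-41.25 = 19.75

19.7500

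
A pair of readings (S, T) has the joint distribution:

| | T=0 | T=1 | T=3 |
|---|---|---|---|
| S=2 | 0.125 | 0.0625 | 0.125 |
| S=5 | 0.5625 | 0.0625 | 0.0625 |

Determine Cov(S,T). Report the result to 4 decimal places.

E[S] = 4.0625,  E[T] = 0.6875
E[ST] = 2.125
Cov(S,T) = E[ST] − E[S]E[T] = 2.125 − (4.0625)(0.6875) = -0.66796875

-0.6680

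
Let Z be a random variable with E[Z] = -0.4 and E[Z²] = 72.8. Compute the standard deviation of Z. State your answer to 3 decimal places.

8.523

var(Z) = 72.8 − (-0.4)² = 72.64
σ(Z) = √72.64 ≈ 8.523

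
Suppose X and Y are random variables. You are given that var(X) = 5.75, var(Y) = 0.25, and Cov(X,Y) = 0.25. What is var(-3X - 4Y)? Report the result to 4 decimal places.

61.7500

var(-3X - 4Y) = (-3)²·var(X) + (-4)²·var(Y) + 2·(-3)·(-4)·Cov(X,Y)
= 9·5.75 + 16·0.25 + 24·0.25 = 61.75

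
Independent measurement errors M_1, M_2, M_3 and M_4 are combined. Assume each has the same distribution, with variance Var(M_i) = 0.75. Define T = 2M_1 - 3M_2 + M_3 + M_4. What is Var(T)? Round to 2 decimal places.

By independence, Var(T) = (2)²Var(M_1) + (-3)²Var(M_2) + (1)²Var(M_3) + (1)²Var(M_4)
= (2)²·0.75 + (-3)²·0.75 + (1)²·0.75 + (1)²·0.75 = 11.25

11.25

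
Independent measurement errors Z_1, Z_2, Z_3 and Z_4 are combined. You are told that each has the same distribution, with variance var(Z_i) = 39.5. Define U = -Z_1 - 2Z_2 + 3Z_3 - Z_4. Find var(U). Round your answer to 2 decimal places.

By independence, var(U) = (-1)²var(Z_1) + (-2)²var(Z_2) + (3)²var(Z_3) + (-1)²var(Z_4)
= (-1)²·39.5 + (-2)²·39.5 + (3)²·39.5 + (-1)²·39.5 = 592.5

592.50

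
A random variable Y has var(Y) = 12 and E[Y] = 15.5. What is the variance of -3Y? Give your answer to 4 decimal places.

108.0000

var(-3Y) = (-3)²·var(Y) = 9·12 = 108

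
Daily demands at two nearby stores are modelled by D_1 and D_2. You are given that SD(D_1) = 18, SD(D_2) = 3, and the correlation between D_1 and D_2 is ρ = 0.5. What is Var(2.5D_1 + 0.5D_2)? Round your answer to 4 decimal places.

Var(D_1) = (18)² = 324;  Var(D_2) = (3)² = 9
Cov(D_1,D_2) = ρ·SD(D_1)·SD(D_2) = 0.5·18·3 = 27
Var(2.5D_1 + 0.5D_2) = (2.5)²·Var(D_1) + (0.5)²·Var(D_2) + 2·(2.5)·(0.5)·Cov(D_1,D_2)
= 6.25·324 + 0.25·9 + 2.5·27 = 2094.75

2094.7500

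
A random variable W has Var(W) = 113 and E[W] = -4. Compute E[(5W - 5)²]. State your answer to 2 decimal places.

3450.00

E[5W - 5] = 5·-4 − 5 = -25
Var(5W - 5) = (5)²·113 = 2825
E[(5W - 5)²] = Var((5W - 5)) + (E[(5W - 5)])² = 2825 + (-25)² = 3450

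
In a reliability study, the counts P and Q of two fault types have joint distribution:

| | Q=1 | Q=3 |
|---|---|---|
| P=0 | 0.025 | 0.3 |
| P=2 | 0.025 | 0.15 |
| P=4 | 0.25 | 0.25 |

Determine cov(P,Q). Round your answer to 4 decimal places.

-0.6900

E[P] = 2.35,  E[Q] = 2.4
E[PQ] = 4.95
cov(P,Q) = E[PQ] − E[P]E[Q] = 4.95 − (2.35)(2.4) = -0.69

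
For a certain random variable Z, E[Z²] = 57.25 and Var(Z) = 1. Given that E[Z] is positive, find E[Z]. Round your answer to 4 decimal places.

7.5000

(E[Z])² = E[Z²] − Var(Z) = 57.25 − 1 = 56.25
E[Z] = √56.25 = 7.5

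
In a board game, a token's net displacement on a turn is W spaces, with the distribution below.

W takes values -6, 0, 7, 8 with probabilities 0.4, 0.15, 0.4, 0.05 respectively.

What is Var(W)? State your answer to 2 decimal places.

E[W] = (-6)(0.4) + (0)(0.15) + (7)(0.4) + (8)(0.05) = 0.8
E[W²] = (-6)²(0.4) + (0)²(0.15) + (7)²(0.4) + (8)²(0.05) = 37.2
Var(W) = E[W²] − (E[W])² = 37.2 − (0.8)² = 36.56

36.56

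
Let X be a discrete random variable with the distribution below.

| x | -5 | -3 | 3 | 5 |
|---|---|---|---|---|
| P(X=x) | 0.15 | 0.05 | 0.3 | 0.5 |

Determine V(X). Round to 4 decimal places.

13.1500

E[X] = (-5)(0.15) + (-3)(0.05) + (3)(0.3) + (5)(0.5) = 2.5
E[X²] = (-5)²(0.15) + (-3)²(0.05) + (3)²(0.3) + (5)²(0.5) = 19.4
V(X) = E[X²] − (E[X])² = 19.4 − (2.5)² = 13.15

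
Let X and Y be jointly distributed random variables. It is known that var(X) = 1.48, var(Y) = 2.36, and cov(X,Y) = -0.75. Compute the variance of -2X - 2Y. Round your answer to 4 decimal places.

9.3600

var(-2X - 2Y) = (-2)²·var(X) + (-2)²·var(Y) + 2·(-2)·(-2)·cov(X,Y)
= 4·1.48 + 4·2.36 + 8·-0.75 = 9.36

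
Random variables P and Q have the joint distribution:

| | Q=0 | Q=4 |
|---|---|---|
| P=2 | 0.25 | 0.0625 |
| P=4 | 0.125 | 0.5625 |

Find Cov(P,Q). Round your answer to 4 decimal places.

1.0625

E[P] = 3.375,  E[Q] = 2.5
E[PQ] = 9.5
Cov(P,Q) = E[PQ] − E[P]E[Q] = 9.5 − (3.375)(2.5) = 1.0625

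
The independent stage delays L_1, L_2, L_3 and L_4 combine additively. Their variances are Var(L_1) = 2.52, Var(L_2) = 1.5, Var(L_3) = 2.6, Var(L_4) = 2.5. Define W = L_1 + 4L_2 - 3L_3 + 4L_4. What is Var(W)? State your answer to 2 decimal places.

89.92

By independence, Var(W) = (1)²Var(L_1) + (4)²Var(L_2) + (-3)²Var(L_3) + (4)²Var(L_4)
= (1)²·2.52 + (4)²·1.5 + (-3)²·2.6 + (4)²·2.5 = 89.92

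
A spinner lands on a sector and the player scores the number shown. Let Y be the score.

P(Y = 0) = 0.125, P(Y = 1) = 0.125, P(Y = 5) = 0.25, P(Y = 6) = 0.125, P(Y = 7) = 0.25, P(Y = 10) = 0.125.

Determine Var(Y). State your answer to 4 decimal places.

9.3594

E[Y] = (0)(0.125) + (1)(0.125) + (5)(0.25) + (6)(0.125) + (7)(0.25) + (10)(0.125) = 5.125
E[Y²] = (0)²(0.125) + (1)²(0.125) + (5)²(0.25) + (6)²(0.125) + (7)²(0.25) + (10)²(0.125) = 35.625
Var(Y) = E[Y²] − (E[Y])² = 35.625 − (5.125)² = 9.359375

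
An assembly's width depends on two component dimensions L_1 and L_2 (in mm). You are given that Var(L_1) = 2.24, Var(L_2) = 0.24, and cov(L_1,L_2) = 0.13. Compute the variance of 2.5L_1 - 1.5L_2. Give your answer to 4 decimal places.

Var(2.5L_1 - 1.5L_2) = (2.5)²·Var(L_1) + (-1.5)²·Var(L_2) + 2·(2.5)·(-1.5)·cov(L_1,L_2)
= 6.25·2.24 + 2.25·0.24 + -7.5·0.13 = 13.565

13.5650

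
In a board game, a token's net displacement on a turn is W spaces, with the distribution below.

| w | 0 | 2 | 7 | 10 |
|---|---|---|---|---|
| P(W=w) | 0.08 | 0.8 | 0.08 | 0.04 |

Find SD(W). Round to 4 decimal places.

2.1369

E[W] = (0)(0.08) + (2)(0.8) + (7)(0.08) + (10)(0.04) = 2.56
E[W²] = (0)²(0.08) + (2)²(0.8) + (7)²(0.08) + (10)²(0.04) = 11.12
var(W) = E[W²] − (E[W])² = 11.12 − (2.56)² = 4.5664
SD(W) = √4.5664 ≈ 2.1369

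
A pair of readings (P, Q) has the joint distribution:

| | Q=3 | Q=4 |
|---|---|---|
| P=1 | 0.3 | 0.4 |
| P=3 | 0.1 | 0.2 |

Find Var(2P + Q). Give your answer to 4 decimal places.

3.7600

E[P] = 1.6,  E[Q] = 3.6,  E[PQ] = 5.8
Var(P) = 3.4 − (1.6)² = 0.84;  Var(Q) = 13.2 − (3.6)² = 0.24
Cov(P,Q) = 5.8 − (1.6)(3.6) = 0.04
Var(2P + Q) = (2)²·0.84 + (1)²·0.24 + 2·(2)·(1)·0.04 = 3.76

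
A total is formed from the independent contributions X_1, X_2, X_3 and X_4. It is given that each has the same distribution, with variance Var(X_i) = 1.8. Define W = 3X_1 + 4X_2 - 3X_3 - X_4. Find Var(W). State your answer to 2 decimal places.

63.00

By independence, Var(W) = (3)²Var(X_1) + (4)²Var(X_2) + (-3)²Var(X_3) + (-1)²Var(X_4)
= (3)²·1.8 + (4)²·1.8 + (-3)²·1.8 + (-1)²·1.8 = 63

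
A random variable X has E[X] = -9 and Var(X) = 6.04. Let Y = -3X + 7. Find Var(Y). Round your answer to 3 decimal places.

54.360

Var(-3X + 7) = (-3)²·Var(X) = 9·6.04 = 54.36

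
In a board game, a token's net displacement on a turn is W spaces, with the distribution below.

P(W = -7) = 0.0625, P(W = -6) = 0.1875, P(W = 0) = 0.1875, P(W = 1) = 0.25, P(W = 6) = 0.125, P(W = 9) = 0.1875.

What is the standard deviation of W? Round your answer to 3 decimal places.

E[W] = (-7)(0.0625) + (-6)(0.1875) + (0)(0.1875) + (1)(0.25) + (6)(0.125) + (9)(0.1875) = 1.125
E[W²] = (-7)²(0.0625) + (-6)²(0.1875) + (0)²(0.1875) + (1)²(0.25) + (6)²(0.125) + (9)²(0.1875) = 29.75
Var(W) = E[W²] − (E[W])² = 29.75 − (1.125)² = 28.484375
sd(W) = √28.484375 ≈ 5.337

5.337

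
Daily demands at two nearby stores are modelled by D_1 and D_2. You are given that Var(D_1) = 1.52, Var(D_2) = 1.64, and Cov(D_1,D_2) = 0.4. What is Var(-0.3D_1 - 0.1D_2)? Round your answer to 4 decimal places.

Var(-0.3D_1 - 0.1D_2) = (-0.3)²·Var(D_1) + (-0.1)²·Var(D_2) + 2·(-0.3)·(-0.1)·Cov(D_1,D_2)
= 0.09·1.52 + 0.01·1.64 + 0.06·0.4 = 0.1772

0.1772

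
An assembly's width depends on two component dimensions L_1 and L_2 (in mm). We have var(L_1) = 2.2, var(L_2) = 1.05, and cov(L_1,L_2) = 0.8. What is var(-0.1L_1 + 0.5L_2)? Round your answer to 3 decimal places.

var(-0.1L_1 + 0.5L_2) = (-0.1)²·var(L_1) + (0.5)²·var(L_2) + 2·(-0.1)·(0.5)·cov(L_1,L_2)
= 0.01·2.2 + 0.25·1.05 + -0.1·0.8 = 0.2045

0.205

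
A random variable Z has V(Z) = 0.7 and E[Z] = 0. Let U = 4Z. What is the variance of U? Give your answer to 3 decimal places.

11.200

V(4Z) = (4)²·V(Z) = 16·0.7 = 11.2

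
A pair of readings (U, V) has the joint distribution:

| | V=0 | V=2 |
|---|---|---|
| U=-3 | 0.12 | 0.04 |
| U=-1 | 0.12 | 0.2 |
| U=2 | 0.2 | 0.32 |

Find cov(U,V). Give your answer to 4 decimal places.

0.3712

E[U] = 0.24,  E[V] = 1.12
E[UV] = 0.64
cov(U,V) = E[UV] − E[U]E[V] = 0.64 − (0.24)(1.12) = 0.3712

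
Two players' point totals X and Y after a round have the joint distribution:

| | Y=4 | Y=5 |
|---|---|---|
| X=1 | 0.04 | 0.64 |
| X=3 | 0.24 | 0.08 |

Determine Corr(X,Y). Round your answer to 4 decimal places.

E[X] = 1.64,  E[Y] = 4.72
E[XY] = 7.44
Cov(X,Y) = E[XY] − E[X]E[Y] = 7.44 − (1.64)(4.72) = -0.3008
V(X) = 0.8704,  V(Y) = 0.2016
ρ = -0.3008 / √(0.8704·0.2016) ≈ -0.7181

-0.7181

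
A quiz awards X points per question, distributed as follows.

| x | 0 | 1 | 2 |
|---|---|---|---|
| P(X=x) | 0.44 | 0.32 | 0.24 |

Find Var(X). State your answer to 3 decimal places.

0.640

E[X] = (0)(0.44) + (1)(0.32) + (2)(0.24) = 0.8
E[X²] = (0)²(0.44) + (1)²(0.32) + (2)²(0.24) = 1.28
Var(X) = E[X²] − (E[X])² = 1.28 − (0.8)² = 0.64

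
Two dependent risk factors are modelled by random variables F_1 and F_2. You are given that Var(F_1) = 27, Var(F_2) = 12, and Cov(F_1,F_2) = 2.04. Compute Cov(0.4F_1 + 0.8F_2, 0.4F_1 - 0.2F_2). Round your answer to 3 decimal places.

2.890

Cov(0.4F_1 + 0.8F_2, 0.4F_1 - 0.2F_2) = (0.4)(0.4)Var(F_1) + (0.8)(-0.2)Var(F_2) + [(0.4)(-0.2) + (0.8)(0.4)]Cov(F_1,F_2)
= 0.16·27 + -0.16·12 + 0.24·2.04 = 2.8896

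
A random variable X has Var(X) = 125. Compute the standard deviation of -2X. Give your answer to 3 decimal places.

Var(-2X) = (-2)²·125 = 500
σ(-2X) = √500 ≈ 22.361

22.361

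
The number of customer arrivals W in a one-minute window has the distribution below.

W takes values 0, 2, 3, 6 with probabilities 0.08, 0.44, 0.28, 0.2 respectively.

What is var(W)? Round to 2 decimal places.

2.95

E[W] = (0)(0.08) + (2)(0.44) + (3)(0.28) + (6)(0.2) = 2.92
E[W²] = (0)²(0.08) + (2)²(0.44) + (3)²(0.28) + (6)²(0.2) = 11.48
var(W) = E[W²] − (E[W])² = 11.48 − (2.92)² = 2.9536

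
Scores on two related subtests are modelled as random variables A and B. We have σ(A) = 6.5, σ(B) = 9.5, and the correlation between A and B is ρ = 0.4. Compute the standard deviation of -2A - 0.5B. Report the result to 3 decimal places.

Var(A) = (6.5)² = 42.25;  Var(B) = (9.5)² = 90.25
Cov(A,B) = ρ·σ(A)·σ(B) = 0.4·6.5·9.5 = 24.7
Var(-2A - 0.5B) = (-2)²·Var(A) + (-0.5)²·Var(B) + 2·(-2)·(-0.5)·Cov(A,B)
= 4·42.25 + 0.25·90.25 + 2·24.7 = 240.9625
σ(-2A - 0.5B) = √240.9625 ≈ 15.523

15.523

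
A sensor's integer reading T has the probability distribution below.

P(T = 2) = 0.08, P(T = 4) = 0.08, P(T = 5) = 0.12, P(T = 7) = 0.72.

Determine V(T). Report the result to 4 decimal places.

E[T] = (2)(0.08) + (4)(0.08) + (5)(0.12) + (7)(0.72) = 6.12
E[T²] = (2)²(0.08) + (4)²(0.08) + (5)²(0.12) + (7)²(0.72) = 39.88
V(T) = E[T²] − (E[T])² = 39.88 − (6.12)² = 2.4256

2.4256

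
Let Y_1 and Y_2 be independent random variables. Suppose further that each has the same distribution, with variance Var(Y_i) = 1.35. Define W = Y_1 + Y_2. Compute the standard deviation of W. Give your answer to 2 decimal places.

1.64

By independence, Var(W) = (1)²Var(Y_1) + (1)²Var(Y_2)
= (1)²·1.35 + (1)²·1.35 = 2.7
SD(W) = √2.7 ≈ 1.64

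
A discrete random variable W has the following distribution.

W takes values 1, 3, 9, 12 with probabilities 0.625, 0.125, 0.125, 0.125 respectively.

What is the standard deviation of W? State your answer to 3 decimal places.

4.091

E[W] = (1)(0.625) + (3)(0.125) + (9)(0.125) + (12)(0.125) = 3.625
E[W²] = (1)²(0.625) + (3)²(0.125) + (9)²(0.125) + (12)²(0.125) = 29.875
Var(W) = E[W²] − (E[W])² = 29.875 − (3.625)² = 16.734375
SD(W) = √16.734375 ≈ 4.091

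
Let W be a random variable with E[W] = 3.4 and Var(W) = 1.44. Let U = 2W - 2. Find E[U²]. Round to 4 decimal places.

28.8000

E[2W - 2] = 2·3.4 − 2 = 4.8
Var(2W - 2) = (2)²·1.44 = 5.76
E[U²] = Var(U) + (E[U])² = 5.76 + (4.8)² = 28.8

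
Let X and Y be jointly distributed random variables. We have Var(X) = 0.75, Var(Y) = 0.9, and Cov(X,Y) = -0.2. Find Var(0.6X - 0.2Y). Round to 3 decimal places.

0.354

Var(0.6X - 0.2Y) = (0.6)²·Var(X) + (-0.2)²·Var(Y) + 2·(0.6)·(-0.2)·Cov(X,Y)
= 0.36·0.75 + 0.04·0.9 + -0.24·-0.2 = 0.354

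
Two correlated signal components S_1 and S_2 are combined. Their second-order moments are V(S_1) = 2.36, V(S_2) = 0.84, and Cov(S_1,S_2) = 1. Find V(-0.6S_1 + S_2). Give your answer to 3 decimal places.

V(-0.6S_1 + S_2) = (-0.6)²·V(S_1) + (1)²·V(S_2) + 2·(-0.6)·(1)·Cov(S_1,S_2)
= 0.36·2.36 + 1·0.84 + -1.2·1 = 0.4896

0.490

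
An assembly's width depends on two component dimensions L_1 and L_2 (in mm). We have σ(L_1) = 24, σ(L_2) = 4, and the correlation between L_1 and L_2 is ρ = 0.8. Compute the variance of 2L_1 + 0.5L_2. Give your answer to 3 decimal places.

Var(L_1) = (24)² = 576;  Var(L_2) = (4)² = 16
cov(L_1,L_2) = ρ·σ(L_1)·σ(L_2) = 0.8·24·4 = 76.8
Var(2L_1 + 0.5L_2) = (2)²·Var(L_1) + (0.5)²·Var(L_2) + 2·(2)·(0.5)·cov(L_1,L_2)
= 4·576 + 0.25·16 + 2·76.8 = 2461.6

2461.600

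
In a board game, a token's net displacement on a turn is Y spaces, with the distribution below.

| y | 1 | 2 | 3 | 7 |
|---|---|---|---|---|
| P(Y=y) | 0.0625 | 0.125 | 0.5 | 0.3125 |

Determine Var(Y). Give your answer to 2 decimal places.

4.38

E[Y] = (1)(0.0625) + (2)(0.125) + (3)(0.5) + (7)(0.3125) = 4
E[Y²] = (1)²(0.0625) + (2)²(0.125) + (3)²(0.5) + (7)²(0.3125) = 20.375
Var(Y) = E[Y²] − (E[Y])² = 20.375 − (4)² = 4.375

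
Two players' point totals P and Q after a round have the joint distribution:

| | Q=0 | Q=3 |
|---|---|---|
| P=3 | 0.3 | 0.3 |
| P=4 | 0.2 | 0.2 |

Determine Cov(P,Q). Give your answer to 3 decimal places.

0.000

E[P] = 3.4,  E[Q] = 1.5
E[PQ] = 5.1
Cov(P,Q) = E[PQ] − E[P]E[Q] = 5.1 − (3.4)(1.5) = 0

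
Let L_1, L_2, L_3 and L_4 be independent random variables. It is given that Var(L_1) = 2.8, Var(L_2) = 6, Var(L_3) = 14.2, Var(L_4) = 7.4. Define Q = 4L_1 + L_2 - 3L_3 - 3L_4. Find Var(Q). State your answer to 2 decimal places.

245.20

By independence, Var(Q) = (4)²Var(L_1) + (1)²Var(L_2) + (-3)²Var(L_3) + (-3)²Var(L_4)
= (4)²·2.8 + (1)²·6 + (-3)²·14.2 + (-3)²·7.4 = 245.2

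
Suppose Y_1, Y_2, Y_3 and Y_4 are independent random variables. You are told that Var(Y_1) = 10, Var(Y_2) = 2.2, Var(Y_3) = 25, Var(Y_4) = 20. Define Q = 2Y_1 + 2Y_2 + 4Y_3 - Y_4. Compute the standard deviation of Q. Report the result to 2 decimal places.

21.65

By independence, Var(Q) = (2)²Var(Y_1) + (2)²Var(Y_2) + (4)²Var(Y_3) + (-1)²Var(Y_4)
= (2)²·10 + (2)²·2.2 + (4)²·25 + (-1)²·20 = 468.8
SD(Q) = √468.8 ≈ 21.65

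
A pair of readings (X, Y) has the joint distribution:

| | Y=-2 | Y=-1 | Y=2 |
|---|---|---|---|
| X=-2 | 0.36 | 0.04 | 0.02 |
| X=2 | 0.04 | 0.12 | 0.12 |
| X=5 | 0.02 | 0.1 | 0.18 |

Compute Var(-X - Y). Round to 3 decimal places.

18.182

E[X] = 1.22,  E[Y] = -0.46,  E[XY] = 2.62
Var(X) = 10.3 − (1.22)² = 8.8116;  Var(Y) = 3.22 − (-0.46)² = 3.0084
cov(X,Y) = 2.62 − (1.22)(-0.46) = 3.1812
Var(-X - Y) = (-1)²·8.8116 + (-1)²·3.0084 + 2·(-1)·(-1)·3.1812 = 18.1824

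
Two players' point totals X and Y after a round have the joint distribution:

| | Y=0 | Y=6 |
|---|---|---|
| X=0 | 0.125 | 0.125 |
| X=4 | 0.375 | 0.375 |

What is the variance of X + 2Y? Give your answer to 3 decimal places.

39.000

E[X] = 3,  E[Y] = 3,  E[XY] = 9
Var(X) = 12 − (3)² = 3;  Var(Y) = 18 − (3)² = 9
cov(X,Y) = 9 − (3)(3) = 0
Var(X + 2Y) = (1)²·3 + (2)²·9 + 2·(1)·(2)·0 = 39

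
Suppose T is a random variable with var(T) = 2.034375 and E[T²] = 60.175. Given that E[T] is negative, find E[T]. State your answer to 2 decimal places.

-7.63

(E[T])² = E[T²] − var(T) = 60.175 − 2.034375 = 58.140625
E[T] = −√58.140625 = -7.625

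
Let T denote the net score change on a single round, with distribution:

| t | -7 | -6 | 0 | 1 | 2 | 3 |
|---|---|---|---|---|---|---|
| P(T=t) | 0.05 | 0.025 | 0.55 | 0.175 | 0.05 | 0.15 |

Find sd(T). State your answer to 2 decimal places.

2.24

E[T] = (-7)(0.05) + (-6)(0.025) + (0)(0.55) + (1)(0.175) + (2)(0.05) + (3)(0.15) = 0.225
E[T²] = (-7)²(0.05) + (-6)²(0.025) + (0)²(0.55) + (1)²(0.175) + (2)²(0.05) + (3)²(0.15) = 5.075
var(T) = E[T²] − (E[T])² = 5.075 − (0.225)² = 5.024375
sd(T) = √5.024375 ≈ 2.24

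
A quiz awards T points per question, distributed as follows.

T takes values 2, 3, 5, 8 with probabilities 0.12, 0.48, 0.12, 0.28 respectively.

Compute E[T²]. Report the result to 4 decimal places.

E[T²] = (2)²(0.12) + (3)²(0.48) + (5)²(0.12) + (8)²(0.28) = 25.72

25.7200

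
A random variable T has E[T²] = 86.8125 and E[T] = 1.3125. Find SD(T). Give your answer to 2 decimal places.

Var(T) = 86.8125 − (1.3125)² = 85.08984375
SD(T) = √85.08984375 ≈ 9.22

9.22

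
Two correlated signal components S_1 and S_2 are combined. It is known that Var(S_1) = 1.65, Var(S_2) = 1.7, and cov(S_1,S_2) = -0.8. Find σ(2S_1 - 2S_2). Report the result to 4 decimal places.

4.4497

Var(2S_1 - 2S_2) = (2)²·Var(S_1) + (-2)²·Var(S_2) + 2·(2)·(-2)·cov(S_1,S_2)
= 4·1.65 + 4·1.7 + -8·-0.8 = 19.8
σ(2S_1 - 2S_2) = √19.8 ≈ 4.4497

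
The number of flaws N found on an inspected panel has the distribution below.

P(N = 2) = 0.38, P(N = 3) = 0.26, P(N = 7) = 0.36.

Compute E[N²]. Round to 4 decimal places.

E[N²] = (2)²(0.38) + (3)²(0.26) + (7)²(0.36) = 21.5

21.5000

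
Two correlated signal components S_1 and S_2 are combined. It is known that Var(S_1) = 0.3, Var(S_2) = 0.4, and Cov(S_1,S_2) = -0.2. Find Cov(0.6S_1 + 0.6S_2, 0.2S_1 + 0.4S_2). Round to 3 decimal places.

Cov(0.6S_1 + 0.6S_2, 0.2S_1 + 0.4S_2) = (0.6)(0.2)Var(S_1) + (0.6)(0.4)Var(S_2) + [(0.6)(0.4) + (0.6)(0.2)]Cov(S_1,S_2)
= 0.12·0.3 + 0.24·0.4 + 0.36·-0.2 = 0.06

0.060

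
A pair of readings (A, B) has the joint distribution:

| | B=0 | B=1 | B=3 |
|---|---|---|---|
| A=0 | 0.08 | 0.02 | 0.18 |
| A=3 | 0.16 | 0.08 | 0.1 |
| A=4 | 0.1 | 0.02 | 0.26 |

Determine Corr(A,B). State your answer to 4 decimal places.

-0.0347

E[A] = 2.54,  E[B] = 1.74
E[AB] = 4.34
Cov(A,B) = E[AB] − E[A]E[B] = 4.34 − (2.54)(1.74) = -0.0796
Var(A) = 2.6884,  Var(B) = 1.9524
ρ = -0.0796 / √(2.6884·1.9524) ≈ -0.0347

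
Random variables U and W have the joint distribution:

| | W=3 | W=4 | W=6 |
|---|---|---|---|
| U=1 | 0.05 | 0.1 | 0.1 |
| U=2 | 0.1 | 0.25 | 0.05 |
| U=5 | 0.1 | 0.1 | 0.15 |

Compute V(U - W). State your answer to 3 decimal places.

3.748

E[U] = 2.8,  E[W] = 4.35,  E[UW] = 12.35
V(U) = 10.6 − (2.8)² = 2.76;  V(W) = 20.25 − (4.35)² = 1.3275
Cov(U,W) = 12.35 − (2.8)(4.35) = 0.17
V(U - W) = (1)²·2.76 + (-1)²·1.3275 + 2·(1)·(-1)·0.17 = 3.7475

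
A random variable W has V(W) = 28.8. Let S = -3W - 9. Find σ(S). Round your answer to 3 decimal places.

16.100

V(-3W - 9) = (-3)²·28.8 = 259.2
σ(S) = √259.2 ≈ 16.100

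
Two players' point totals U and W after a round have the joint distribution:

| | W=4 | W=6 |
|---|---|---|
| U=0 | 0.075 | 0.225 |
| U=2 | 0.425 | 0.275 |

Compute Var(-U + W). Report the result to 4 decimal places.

E[U] = 1.4,  E[W] = 5,  E[UW] = 6.7
Var(U) = 2.8 − (1.4)² = 0.84;  Var(W) = 26 − (5)² = 1
Cov(U,W) = 6.7 − (1.4)(5) = -0.3
Var(-U + W) = (-1)²·0.84 + (1)²·1 + 2·(-1)·(1)·-0.3 = 2.44

2.4400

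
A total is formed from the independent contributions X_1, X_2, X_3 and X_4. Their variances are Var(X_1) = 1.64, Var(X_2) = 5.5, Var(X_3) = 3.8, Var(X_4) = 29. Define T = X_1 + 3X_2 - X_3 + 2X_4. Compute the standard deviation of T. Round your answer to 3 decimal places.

13.074

By independence, Var(T) = (1)²Var(X_1) + (3)²Var(X_2) + (-1)²Var(X_3) + (2)²Var(X_4)
= (1)²·1.64 + (3)²·5.5 + (-1)²·3.8 + (2)²·29 = 170.94
SD(T) = √170.94 ≈ 13.074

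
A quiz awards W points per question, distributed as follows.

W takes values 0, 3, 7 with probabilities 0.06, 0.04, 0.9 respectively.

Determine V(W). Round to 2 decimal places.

E[W] = (0)(0.06) + (3)(0.04) + (7)(0.9) = 6.42
E[W²] = (0)²(0.06) + (3)²(0.04) + (7)²(0.9) = 44.46
V(W) = E[W²] − (E[W])² = 44.46 − (6.42)² = 3.2436

3.24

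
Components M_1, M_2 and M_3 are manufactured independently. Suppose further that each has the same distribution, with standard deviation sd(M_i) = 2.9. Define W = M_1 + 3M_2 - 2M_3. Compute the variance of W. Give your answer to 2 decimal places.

117.74

var(M_i) = (2.9)² = 8.41
By independence, var(W) = (1)²var(M_1) + (3)²var(M_2) + (-2)²var(M_3)
= (1)²·8.41 + (3)²·8.41 + (-2)²·8.41 = 117.74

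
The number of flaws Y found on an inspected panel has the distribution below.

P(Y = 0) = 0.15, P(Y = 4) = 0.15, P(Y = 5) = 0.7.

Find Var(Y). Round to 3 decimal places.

E[Y] = (0)(0.15) + (4)(0.15) + (5)(0.7) = 4.1
E[Y²] = (0)²(0.15) + (4)²(0.15) + (5)²(0.7) = 19.9
Var(Y) = E[Y²] − (E[Y])² = 19.9 − (4.1)² = 3.09

3.090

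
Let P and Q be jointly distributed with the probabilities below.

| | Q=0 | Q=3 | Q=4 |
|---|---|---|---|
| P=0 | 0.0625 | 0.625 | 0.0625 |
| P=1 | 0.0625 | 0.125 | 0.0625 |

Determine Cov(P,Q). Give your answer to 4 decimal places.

E[P] = 0.25,  E[Q] = 2.75
E[PQ] = 0.625
Cov(P,Q) = E[PQ] − E[P]E[Q] = 0.625 − (0.25)(2.75) = -0.0625

-0.0625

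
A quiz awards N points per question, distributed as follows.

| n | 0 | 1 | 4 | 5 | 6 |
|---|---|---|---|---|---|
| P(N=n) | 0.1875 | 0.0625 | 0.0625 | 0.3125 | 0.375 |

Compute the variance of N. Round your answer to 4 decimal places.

E[N] = (0)(0.1875) + (1)(0.0625) + (4)(0.0625) + (5)(0.3125) + (6)(0.375) = 4.125
E[N²] = (0)²(0.1875) + (1)²(0.0625) + (4)²(0.0625) + (5)²(0.3125) + (6)²(0.375) = 22.375
var(N) = E[N²] − (E[N])² = 22.375 − (4.125)² = 5.359375

5.3594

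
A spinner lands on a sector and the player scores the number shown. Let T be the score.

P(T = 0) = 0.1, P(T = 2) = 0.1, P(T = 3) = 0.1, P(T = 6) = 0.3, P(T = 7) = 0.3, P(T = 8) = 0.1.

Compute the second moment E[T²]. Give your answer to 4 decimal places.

E[T²] = (0)²(0.1) + (2)²(0.1) + (3)²(0.1) + (6)²(0.3) + (7)²(0.3) + (8)²(0.1) = 33.2

33.2000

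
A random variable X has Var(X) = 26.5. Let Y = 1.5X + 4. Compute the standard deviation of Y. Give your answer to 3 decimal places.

Var(1.5X + 4) = (1.5)²·26.5 = 59.625
SD(Y) = √59.625 ≈ 7.722

7.722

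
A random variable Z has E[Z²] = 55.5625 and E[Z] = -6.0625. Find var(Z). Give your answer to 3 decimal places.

18.809

var(Z) = 55.5625 − (-6.0625)² = 18.80859375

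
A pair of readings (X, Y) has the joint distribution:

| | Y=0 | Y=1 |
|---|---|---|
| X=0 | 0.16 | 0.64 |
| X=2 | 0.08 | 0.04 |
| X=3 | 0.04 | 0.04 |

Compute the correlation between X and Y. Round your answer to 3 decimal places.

E[X] = 0.48,  E[Y] = 0.72
E[XY] = 0.2
Cov(X,Y) = E[XY] − E[X]E[Y] = 0.2 − (0.48)(0.72) = -0.1456
Var(X) = 0.9696,  Var(Y) = 0.2016
ρ = -0.1456 / √(0.9696·0.2016) ≈ -0.329

-0.329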